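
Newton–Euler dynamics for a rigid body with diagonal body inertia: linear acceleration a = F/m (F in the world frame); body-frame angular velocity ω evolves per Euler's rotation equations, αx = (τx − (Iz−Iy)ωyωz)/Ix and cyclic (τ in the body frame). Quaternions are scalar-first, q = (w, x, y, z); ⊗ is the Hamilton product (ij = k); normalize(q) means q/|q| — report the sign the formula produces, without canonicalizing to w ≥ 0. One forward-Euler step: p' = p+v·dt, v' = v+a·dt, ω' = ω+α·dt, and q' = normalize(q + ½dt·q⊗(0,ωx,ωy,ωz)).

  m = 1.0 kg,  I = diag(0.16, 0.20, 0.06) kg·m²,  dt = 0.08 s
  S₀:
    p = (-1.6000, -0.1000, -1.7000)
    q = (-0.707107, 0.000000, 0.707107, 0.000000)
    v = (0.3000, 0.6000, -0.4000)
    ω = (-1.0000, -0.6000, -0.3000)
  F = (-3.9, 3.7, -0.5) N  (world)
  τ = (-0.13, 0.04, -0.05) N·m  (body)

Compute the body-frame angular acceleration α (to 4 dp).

α = (-0.6550, 0.0500, -1.2333)

ω×(Iω) gyroscopic = (-0.0252, 0.0300, 0.0240)
(τ − ω×Iω)/I = (-0.6550, 0.0500, -1.2333)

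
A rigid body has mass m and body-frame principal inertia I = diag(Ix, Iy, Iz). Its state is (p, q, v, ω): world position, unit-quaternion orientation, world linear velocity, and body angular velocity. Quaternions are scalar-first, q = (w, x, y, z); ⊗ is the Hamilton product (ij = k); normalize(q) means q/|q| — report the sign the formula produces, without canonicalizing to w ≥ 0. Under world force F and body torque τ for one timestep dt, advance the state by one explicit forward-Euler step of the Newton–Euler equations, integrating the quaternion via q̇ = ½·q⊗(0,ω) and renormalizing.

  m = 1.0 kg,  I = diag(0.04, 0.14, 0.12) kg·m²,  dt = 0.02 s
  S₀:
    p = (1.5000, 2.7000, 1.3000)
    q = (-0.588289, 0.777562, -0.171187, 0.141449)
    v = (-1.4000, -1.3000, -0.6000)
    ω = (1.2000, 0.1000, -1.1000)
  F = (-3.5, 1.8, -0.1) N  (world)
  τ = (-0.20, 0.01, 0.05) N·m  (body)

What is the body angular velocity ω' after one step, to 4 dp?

ω' = (1.0989, 0.0863, -1.0937)

ω×(Iω) gyroscopic = (0.0022, 0.1056, 0.0120)
α = I⁻¹(τ − ω×Iω) = (-5.0550, -0.6829, 0.3167)
new body rate ω' = (1.0989, 0.0863, -1.0937)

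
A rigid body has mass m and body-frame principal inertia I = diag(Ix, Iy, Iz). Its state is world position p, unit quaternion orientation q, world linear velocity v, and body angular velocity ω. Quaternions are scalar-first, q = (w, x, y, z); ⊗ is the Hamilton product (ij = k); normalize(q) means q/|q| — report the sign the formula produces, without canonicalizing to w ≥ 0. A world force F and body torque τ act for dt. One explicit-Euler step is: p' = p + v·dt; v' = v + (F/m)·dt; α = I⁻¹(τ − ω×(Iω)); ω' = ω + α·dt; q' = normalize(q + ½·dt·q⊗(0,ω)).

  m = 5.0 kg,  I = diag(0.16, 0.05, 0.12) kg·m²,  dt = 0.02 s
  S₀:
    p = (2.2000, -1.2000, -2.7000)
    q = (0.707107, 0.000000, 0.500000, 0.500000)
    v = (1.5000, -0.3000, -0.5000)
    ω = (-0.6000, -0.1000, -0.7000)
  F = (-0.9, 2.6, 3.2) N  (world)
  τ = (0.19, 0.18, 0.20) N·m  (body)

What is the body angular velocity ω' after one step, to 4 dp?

ω' = (-0.5769, -0.0347, -0.6656)

(τ − ω×Iω)/I = (1.1569, 3.2640, 1.7217)
ω' = ω + α·dt = (-0.5769, -0.0347, -0.6656)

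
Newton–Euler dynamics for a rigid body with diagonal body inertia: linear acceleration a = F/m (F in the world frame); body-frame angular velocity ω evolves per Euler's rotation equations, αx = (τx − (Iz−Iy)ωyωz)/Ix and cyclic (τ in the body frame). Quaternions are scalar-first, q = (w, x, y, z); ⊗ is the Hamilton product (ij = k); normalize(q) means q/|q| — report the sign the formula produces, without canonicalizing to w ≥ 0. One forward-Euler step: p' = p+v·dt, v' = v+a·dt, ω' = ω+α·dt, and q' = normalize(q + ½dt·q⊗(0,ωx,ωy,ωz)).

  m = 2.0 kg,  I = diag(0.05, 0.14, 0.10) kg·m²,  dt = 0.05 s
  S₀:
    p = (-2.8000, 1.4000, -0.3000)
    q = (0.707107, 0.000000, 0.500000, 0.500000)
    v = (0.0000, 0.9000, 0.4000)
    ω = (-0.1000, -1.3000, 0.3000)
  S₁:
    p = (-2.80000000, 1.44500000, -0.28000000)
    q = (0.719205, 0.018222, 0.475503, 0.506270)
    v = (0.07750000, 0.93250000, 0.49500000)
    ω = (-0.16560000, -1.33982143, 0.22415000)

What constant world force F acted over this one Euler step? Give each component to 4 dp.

F = (3.1000, 1.3000, 3.8000)

v₁ − v₀ = (0.07750000, 0.03250000, 0.09500000)
applied force F = (3.1000, 1.3000, 3.8000)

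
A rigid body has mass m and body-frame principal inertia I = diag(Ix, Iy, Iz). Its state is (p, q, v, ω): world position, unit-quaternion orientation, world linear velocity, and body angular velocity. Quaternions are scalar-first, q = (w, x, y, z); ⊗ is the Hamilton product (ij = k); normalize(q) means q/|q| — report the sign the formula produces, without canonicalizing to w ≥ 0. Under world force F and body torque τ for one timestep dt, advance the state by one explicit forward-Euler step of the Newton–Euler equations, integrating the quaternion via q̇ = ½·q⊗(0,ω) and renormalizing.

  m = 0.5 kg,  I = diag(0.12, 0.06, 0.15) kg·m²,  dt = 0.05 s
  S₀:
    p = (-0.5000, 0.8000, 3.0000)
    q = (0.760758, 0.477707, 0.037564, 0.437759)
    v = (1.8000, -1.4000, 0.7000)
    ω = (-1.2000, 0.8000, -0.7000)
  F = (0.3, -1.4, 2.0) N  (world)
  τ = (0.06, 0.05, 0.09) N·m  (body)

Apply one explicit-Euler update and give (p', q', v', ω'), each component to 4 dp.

p' = (-0.4100, 0.7300, 3.0350)
q' = (0.7814, 0.4451, 0.0480, 0.4348)
v' = (1.8300, -1.5400, 0.9000)
ω' = (-1.1540, 0.8627, -0.6892)

new position p' = (-0.4100, 0.7300, 3.0350)
v' = v + a·dt = (1.8300, -1.5400, 0.9000)
precession coupling ω×(Iω) = (-0.0504, -0.0252, 0.0576)
angular accel α = (0.9200, 1.2533, 0.2160)
new body rate ω' = (-1.1540, 0.8627, -0.6892)
2q̇ = q⊗(0,ω) = (0.8496285, -1.2894116, 0.4176905, -0.1052882)
q' = normalize(q + ½dt·q⊗(0,ω)) = (0.7814, 0.4451, 0.0480, 0.4348)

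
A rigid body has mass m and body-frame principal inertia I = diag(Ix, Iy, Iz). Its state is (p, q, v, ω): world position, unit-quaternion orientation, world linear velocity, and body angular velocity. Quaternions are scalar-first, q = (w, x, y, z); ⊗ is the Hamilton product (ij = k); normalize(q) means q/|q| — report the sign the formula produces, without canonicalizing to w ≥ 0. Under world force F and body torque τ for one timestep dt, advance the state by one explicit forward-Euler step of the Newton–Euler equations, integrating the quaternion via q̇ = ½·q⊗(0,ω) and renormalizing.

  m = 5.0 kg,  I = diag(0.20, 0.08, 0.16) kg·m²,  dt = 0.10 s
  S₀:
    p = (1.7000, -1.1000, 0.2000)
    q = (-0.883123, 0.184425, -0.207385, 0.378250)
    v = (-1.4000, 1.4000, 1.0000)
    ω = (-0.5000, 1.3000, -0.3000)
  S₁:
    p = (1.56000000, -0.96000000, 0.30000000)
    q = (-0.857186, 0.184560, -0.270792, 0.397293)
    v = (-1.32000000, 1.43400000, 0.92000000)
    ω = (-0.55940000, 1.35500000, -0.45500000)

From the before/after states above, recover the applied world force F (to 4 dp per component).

Δv = v₁−v₀ = (0.08000000, 0.03400000, -0.08000000)
m·(v₁−v₀)/dt = (4.0000, 1.7000, -4.0000)

F = (4.0000, 1.7000, -4.0000)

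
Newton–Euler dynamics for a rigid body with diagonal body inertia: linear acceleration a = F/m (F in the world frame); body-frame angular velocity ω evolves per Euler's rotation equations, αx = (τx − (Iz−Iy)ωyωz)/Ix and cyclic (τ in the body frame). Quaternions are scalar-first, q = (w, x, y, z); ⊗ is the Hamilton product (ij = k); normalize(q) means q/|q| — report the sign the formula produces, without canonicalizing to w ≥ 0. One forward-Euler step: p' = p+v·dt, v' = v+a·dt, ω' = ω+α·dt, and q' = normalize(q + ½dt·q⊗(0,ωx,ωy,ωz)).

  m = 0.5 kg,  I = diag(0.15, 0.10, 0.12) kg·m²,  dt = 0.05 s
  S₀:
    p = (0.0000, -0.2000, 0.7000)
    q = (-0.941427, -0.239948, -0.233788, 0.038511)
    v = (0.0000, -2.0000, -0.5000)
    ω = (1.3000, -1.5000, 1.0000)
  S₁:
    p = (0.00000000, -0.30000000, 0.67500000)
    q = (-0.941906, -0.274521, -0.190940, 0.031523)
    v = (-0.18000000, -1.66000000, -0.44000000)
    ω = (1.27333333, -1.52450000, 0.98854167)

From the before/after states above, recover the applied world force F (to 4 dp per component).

velocity change Δv = (-0.18000000, 0.34000000, 0.06000000)
m·(v₁−v₀)/dt = (-1.8000, 3.4000, 0.6000)

F = (-1.8000, 3.4000, 0.6000)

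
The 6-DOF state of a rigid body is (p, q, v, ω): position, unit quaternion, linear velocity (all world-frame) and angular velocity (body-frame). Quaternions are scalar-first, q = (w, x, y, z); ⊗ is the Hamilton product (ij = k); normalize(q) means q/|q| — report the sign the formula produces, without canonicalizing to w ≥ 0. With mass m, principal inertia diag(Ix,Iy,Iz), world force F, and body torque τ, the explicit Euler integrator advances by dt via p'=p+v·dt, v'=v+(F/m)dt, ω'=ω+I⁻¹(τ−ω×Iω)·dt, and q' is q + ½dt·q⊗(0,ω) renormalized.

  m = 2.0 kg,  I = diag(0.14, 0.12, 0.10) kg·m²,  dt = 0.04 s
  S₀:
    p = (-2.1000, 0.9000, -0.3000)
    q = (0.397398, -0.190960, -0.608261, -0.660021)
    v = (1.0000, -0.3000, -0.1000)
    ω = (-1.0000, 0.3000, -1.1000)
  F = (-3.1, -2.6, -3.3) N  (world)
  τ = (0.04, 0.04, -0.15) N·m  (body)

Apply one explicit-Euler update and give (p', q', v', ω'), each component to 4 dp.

precession coupling ω×(Iω) = (0.0066, 0.0440, 0.0060)
α = I⁻¹(τ − ω×Iω) = (0.2386, -0.0333, -1.5600)
ω' = ω + α·dt = (-0.9905, 0.2987, -1.1624)
Hamilton product q⊗(0,ω) = (-0.7345048, 0.4696954, 0.5691844, -1.1026868)
updated quaternion q' = (0.3825, -0.1815, -0.5966, -0.6818)
a = F/m = (-1.5500, -1.3000, -1.6500)
p + v·dt = (-2.0600, 0.8880, -0.3040)
v' = v + a·dt = (0.9380, -0.3520, -0.1660)

p' = (-2.0600, 0.8880, -0.3040)
q' = (0.3825, -0.1815, -0.5966, -0.6818)
v' = (0.9380, -0.3520, -0.1660)
ω' = (-0.9905, 0.2987, -1.1624)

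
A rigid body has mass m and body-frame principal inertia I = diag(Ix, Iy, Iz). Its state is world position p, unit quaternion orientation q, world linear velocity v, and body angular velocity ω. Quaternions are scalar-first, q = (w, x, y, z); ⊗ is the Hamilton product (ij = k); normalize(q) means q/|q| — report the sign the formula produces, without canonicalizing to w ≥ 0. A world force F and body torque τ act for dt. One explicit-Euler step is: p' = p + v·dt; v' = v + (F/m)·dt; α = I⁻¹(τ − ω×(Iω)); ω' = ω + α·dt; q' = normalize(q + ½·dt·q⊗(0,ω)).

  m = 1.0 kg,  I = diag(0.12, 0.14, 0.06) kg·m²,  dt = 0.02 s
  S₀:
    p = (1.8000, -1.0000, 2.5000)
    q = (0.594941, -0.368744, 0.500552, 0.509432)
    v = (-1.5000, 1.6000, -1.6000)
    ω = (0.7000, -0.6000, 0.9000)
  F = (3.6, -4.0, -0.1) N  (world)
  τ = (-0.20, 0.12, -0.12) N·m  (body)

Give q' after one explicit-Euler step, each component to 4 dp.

q⊗(0,ω) = (0.0999632, 1.1726147, 0.3315074, 0.4063069)
q + ½dt·q⊗(0,ω), renormalized = (0.5959, -0.3570, 0.5038, 0.5135)

q' = (0.5959, -0.3570, 0.5038, 0.5135)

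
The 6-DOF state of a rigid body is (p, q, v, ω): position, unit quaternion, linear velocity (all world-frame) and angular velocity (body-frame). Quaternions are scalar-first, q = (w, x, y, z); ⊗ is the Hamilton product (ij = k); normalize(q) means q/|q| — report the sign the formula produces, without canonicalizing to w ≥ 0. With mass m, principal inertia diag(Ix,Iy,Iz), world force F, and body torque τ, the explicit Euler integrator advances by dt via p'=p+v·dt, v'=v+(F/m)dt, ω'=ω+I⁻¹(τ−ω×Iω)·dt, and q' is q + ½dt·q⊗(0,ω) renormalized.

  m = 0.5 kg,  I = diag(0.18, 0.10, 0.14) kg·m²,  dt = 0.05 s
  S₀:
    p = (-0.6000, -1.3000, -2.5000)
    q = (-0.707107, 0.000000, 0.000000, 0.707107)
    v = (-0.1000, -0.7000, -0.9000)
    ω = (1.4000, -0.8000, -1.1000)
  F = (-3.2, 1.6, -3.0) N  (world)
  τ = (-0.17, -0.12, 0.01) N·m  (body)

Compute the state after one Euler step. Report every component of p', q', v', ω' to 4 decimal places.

p' = (-0.6050, -1.3350, -2.5450)
q' = (-0.6868, -0.0106, 0.0388, 0.7257)
v' = (-0.4200, -0.5400, -1.2000)
ω' = (1.3430, -0.8292, -1.1284)

a = F/m = (-6.4000, 3.2000, -6.0000)
p + v·dt = (-0.6050, -1.3350, -2.5450)
v' = v + a·dt = (-0.4200, -0.5400, -1.2000)
gyro term ω×Iω = (0.0352, -0.0616, 0.0896)
(τ − ω×Iω)/I = (-1.1400, -0.5840, -0.5686)
new body rate ω' = (1.3430, -0.8292, -1.1284)
2q̇ = q⊗(0,ω) = (0.7778177, -0.4242642, 1.5556354, 0.7778177)
updated quaternion q' = (-0.6868, -0.0106, 0.0388, 0.7257)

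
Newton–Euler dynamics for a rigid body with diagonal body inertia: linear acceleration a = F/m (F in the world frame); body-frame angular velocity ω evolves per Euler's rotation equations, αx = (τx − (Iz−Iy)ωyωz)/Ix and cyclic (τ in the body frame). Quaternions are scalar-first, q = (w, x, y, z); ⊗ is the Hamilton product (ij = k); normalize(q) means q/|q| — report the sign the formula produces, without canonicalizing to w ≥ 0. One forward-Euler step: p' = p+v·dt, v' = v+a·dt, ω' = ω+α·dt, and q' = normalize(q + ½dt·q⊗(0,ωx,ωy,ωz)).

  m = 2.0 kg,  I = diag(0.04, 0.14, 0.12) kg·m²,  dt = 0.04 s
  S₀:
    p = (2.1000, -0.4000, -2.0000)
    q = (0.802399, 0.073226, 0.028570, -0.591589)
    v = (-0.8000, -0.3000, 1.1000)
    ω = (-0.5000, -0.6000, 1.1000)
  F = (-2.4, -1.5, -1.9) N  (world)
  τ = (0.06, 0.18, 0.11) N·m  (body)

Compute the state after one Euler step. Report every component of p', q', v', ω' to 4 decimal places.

α = I⁻¹(τ − ω×Iω) = (1.1700, 0.9714, 0.6667)
new body rate ω' = (-0.4532, -0.5611, 1.1267)
2q̇ = q⊗(0,ω) = (0.7045029, -0.7247259, -0.2661935, 0.8529883)
q + ½dt·q⊗(0,ω), renormalized = (0.8162, 0.0587, 0.0232, -0.5743)
new position p' = (2.0680, -0.4120, -1.9560)
v + (F/m)dt = (-0.8480, -0.3300, 1.0620)

p' = (2.0680, -0.4120, -1.9560)
q' = (0.8162, 0.0587, 0.0232, -0.5743)
v' = (-0.8480, -0.3300, 1.0620)
ω' = (-0.4532, -0.5611, 1.1267)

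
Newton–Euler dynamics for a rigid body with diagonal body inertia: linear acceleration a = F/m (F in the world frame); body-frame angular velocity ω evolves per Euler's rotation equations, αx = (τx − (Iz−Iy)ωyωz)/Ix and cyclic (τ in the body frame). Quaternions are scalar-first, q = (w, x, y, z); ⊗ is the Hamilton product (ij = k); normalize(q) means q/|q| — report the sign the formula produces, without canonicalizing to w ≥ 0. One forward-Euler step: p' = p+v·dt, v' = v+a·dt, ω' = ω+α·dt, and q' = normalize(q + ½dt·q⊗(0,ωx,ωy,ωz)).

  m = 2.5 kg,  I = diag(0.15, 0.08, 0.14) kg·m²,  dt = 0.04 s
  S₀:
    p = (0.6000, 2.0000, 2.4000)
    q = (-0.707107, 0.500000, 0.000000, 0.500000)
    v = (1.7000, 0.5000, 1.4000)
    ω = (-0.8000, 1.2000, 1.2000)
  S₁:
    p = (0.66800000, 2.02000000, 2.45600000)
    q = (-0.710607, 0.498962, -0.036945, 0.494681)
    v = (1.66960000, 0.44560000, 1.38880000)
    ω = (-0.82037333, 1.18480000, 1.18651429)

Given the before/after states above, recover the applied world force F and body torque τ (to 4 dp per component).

rate change Δω = (-0.02037333, -0.01520000, -0.01348571)
ω₀×(Iω₀) = (0.0864, -0.0096, 0.0672)
τ = I·(Δω/dt) + ω₀×(Iω₀) = (0.0100, -0.0400, 0.0200)
Δv = v₁−v₀ = (-0.03040000, -0.05440000, -0.01120000)
m·(v₁−v₀)/dt = (-1.9000, -3.4000, -0.7000)

F = (-1.9000, -3.4000, -0.7000)
τ = (0.0100, -0.0400, 0.0200)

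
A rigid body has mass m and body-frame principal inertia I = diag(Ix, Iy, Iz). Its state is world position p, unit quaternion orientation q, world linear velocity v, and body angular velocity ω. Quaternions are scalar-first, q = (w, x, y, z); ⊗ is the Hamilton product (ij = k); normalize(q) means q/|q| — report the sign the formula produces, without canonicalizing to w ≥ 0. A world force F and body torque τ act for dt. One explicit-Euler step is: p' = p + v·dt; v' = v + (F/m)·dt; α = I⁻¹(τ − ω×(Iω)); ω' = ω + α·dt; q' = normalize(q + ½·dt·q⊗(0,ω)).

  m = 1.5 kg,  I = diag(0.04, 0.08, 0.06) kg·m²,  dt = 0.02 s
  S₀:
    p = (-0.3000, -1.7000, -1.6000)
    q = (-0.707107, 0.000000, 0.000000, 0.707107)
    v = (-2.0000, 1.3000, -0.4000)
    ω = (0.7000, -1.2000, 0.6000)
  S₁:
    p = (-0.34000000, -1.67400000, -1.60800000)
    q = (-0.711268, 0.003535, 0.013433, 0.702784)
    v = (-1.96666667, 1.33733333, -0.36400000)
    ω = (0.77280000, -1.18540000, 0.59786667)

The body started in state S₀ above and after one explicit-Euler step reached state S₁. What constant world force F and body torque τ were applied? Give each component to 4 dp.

F = (2.5000, 2.8000, 2.7000)
τ = (0.1600, 0.0500, -0.0400)

velocity change Δv = (0.03333333, 0.03733333, 0.03600000)
F = m·Δv/dt = (2.5000, 2.8000, 2.7000)
rate change Δω = (0.07280000, 0.01460000, -0.00213333)
precession coupling = (0.0144, -0.0084, -0.0336)
I·α + gyro = (0.1600, 0.0500, -0.0400)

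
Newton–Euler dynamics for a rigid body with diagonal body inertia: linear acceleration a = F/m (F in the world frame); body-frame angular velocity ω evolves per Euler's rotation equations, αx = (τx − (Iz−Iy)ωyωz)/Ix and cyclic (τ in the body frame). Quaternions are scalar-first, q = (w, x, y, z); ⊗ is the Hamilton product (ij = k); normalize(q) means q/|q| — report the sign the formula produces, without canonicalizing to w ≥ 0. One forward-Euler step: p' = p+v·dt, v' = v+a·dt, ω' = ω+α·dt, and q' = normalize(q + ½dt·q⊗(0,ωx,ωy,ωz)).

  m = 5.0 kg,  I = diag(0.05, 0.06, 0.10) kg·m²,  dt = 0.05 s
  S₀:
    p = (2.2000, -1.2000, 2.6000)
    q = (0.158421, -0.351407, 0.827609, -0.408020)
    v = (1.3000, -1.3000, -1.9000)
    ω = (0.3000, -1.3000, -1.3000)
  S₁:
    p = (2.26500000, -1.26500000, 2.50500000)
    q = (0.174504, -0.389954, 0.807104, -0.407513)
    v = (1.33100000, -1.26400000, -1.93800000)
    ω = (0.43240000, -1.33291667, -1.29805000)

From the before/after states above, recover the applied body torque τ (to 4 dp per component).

τ = (0.2000, -0.0200, 0.0000)

Δω = ω₁−ω₀ = (0.13240000, -0.03291667, 0.00195000)
gyro term ω₀×Iω₀ = (0.0676, 0.0195, -0.0039)
τ = I·(Δω/dt) + ω₀×(Iω₀) = (0.2000, -0.0200, 0.0000)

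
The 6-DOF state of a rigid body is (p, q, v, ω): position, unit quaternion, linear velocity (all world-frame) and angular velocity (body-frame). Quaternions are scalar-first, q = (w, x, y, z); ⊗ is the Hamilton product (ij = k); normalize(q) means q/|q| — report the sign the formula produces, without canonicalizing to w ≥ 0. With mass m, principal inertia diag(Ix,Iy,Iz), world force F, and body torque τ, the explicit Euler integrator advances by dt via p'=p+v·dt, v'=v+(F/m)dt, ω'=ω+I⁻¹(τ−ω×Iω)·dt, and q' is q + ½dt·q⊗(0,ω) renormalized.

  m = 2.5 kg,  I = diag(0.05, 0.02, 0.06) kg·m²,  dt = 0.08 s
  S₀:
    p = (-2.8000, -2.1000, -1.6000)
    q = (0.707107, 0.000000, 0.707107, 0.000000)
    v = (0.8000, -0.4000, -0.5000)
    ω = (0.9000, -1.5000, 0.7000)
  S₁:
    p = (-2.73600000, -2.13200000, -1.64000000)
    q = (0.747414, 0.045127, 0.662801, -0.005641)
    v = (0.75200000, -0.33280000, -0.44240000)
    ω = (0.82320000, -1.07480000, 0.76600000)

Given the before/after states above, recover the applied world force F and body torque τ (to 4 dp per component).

F = (-1.5000, 2.1000, 1.8000)
τ = (-0.0900, 0.1000, 0.0900)

ω₁ − ω₀ = (-0.07680000, 0.42520000, 0.06600000)
gyro term ω₀×Iω₀ = (-0.0420, -0.0063, 0.0405)
τ = I·(Δω/dt) + ω₀×(Iω₀) = (-0.0900, 0.1000, 0.0900)
Δv = v₁−v₀ = (-0.04800000, 0.06720000, 0.05760000)
m·(v₁−v₀)/dt = (-1.5000, 2.1000, 1.8000)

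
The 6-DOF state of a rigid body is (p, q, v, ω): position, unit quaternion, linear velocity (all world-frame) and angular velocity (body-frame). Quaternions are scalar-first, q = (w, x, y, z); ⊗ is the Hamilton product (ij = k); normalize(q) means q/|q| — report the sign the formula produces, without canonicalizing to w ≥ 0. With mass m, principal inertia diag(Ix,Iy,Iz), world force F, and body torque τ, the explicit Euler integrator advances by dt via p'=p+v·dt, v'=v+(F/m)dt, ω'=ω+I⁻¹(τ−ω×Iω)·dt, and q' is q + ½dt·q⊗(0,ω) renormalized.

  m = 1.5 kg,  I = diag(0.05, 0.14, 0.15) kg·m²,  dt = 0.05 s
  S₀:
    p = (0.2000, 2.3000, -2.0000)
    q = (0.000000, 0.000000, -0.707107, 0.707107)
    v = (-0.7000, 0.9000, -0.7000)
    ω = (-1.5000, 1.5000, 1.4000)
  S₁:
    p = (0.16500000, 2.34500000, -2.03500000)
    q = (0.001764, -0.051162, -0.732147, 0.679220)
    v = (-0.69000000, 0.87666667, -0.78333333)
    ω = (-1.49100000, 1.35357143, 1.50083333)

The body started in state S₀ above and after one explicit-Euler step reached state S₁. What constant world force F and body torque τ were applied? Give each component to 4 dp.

F = (0.3000, -0.7000, -2.5000)
τ = (0.0300, -0.2000, 0.1000)

Δv = v₁−v₀ = (0.01000000, -0.02333333, -0.08333333)
F = m·Δv/dt = (0.3000, -0.7000, -2.5000)
Δω = ω₁−ω₀ = (0.00900000, -0.14642857, 0.10083333)
gyro term ω₀×Iω₀ = (0.0210, 0.2100, -0.2025)
I·α + gyro = (0.0300, -0.2000, 0.1000)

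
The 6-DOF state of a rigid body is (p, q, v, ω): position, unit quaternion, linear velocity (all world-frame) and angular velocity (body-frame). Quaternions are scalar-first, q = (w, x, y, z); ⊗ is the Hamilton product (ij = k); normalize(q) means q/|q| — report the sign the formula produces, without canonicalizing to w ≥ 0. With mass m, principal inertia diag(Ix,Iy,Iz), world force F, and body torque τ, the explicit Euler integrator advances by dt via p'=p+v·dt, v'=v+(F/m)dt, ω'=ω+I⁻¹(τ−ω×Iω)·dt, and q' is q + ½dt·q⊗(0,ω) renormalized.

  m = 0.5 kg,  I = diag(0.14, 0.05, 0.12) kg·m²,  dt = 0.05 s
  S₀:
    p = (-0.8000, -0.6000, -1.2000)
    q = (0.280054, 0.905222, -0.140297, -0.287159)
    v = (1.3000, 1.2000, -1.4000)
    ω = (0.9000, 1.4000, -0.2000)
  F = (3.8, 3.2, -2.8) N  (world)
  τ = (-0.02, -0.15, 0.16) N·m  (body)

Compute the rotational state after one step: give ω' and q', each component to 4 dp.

ω×(Iω) gyroscopic = (-0.0196, -0.0036, -0.1134)
angular accel α = (-0.0029, -2.9280, 2.2783)
ω + α·dt = (0.8999, 1.2536, -0.0861)
Hamilton product q⊗(0,ω) = (-0.6757158, 0.6821306, 0.3146769, 1.3375673)
q' = normalize(q + ½dt·q⊗(0,ω)) = (0.2629, 0.9215, -0.1323, -0.2535)

ω' = (0.8999, 1.2536, -0.0861)
q' = (0.2629, 0.9215, -0.1323, -0.2535)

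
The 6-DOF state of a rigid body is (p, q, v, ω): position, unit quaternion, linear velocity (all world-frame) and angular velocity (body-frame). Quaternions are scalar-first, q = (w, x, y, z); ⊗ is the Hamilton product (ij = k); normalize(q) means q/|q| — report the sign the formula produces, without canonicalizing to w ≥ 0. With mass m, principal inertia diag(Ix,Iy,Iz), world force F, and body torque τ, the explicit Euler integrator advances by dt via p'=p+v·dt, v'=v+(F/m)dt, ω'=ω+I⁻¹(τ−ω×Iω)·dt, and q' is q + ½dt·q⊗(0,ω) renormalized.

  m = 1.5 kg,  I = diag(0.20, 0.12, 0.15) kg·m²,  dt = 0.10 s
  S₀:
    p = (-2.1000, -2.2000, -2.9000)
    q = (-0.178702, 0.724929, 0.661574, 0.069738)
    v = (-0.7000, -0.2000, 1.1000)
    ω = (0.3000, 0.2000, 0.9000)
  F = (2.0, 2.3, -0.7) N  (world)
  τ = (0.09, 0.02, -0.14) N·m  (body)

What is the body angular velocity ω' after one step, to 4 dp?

ω' = (0.3423, 0.2054, 0.8099)

gyro term ω×Iω = (0.0054, 0.0135, -0.0048)
α = I⁻¹(τ − ω×Iω) = (0.4230, 0.0542, -0.9013)
ω' = ω + α·dt = (0.3423, 0.2054, 0.8099)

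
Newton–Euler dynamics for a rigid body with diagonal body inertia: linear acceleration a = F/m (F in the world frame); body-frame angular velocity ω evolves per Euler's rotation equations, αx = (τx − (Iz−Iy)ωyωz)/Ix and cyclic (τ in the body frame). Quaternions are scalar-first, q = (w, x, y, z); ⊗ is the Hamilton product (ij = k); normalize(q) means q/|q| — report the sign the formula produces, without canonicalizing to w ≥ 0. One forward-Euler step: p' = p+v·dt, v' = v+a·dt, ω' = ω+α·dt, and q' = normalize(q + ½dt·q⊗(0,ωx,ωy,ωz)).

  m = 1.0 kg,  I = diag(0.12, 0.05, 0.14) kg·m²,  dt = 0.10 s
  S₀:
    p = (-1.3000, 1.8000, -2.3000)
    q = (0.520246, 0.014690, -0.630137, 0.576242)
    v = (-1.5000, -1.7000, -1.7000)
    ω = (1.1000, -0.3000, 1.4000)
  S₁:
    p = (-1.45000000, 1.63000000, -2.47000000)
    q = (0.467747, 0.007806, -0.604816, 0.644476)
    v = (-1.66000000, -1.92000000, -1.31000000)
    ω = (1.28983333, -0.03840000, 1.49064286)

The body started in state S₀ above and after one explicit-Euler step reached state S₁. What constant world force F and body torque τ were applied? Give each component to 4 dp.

Δω = ω₁−ω₀ = (0.18983333, 0.26160000, 0.09064286)
τ = I·(Δω/dt) + ω₀×(Iω₀) = (0.1900, 0.1000, 0.1500)
velocity change Δv = (-0.16000000, -0.22000000, 0.39000000)
applied force F = (-1.6000, -2.2000, 3.9000)

F = (-1.6000, -2.2000, 3.9000)
τ = (0.1900, 0.1000, 0.1500)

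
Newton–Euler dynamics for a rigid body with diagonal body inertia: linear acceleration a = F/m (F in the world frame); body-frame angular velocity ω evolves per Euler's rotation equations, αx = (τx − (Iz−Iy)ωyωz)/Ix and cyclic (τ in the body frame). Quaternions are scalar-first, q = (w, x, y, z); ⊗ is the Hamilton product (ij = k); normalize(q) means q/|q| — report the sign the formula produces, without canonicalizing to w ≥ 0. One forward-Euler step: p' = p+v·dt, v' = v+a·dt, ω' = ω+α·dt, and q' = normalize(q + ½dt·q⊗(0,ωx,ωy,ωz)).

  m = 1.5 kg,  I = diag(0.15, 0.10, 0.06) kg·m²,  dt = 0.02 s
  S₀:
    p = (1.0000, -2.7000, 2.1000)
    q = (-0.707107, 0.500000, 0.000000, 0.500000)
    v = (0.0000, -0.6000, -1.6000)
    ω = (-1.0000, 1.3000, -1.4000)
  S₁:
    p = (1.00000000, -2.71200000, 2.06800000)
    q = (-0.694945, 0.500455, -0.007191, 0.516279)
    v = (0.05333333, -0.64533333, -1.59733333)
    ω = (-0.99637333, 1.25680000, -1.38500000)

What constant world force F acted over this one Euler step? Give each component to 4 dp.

v₁ − v₀ = (0.05333333, -0.04533333, 0.00266667)
F = m·Δv/dt = (4.0000, -3.4000, 0.2000)

F = (4.0000, -3.4000, 0.2000)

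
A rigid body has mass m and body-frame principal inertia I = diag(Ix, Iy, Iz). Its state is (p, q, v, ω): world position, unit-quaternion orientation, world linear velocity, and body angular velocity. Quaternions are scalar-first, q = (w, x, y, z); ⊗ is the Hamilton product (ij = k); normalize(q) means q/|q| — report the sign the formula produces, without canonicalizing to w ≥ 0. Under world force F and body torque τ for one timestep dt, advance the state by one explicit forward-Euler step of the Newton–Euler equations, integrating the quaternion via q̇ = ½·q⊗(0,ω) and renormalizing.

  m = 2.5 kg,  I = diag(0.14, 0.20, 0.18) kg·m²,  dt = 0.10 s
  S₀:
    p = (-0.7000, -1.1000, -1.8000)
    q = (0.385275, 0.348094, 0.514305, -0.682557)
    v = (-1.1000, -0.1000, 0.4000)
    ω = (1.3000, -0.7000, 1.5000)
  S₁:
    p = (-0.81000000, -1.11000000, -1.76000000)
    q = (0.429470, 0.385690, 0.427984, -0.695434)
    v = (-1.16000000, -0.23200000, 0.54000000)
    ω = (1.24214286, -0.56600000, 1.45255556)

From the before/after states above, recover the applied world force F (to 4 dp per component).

Δv = v₁−v₀ = (-0.06000000, -0.13200000, 0.14000000)
applied force F = (-1.5000, -3.3000, 3.5000)

F = (-1.5000, -3.3000, 3.5000)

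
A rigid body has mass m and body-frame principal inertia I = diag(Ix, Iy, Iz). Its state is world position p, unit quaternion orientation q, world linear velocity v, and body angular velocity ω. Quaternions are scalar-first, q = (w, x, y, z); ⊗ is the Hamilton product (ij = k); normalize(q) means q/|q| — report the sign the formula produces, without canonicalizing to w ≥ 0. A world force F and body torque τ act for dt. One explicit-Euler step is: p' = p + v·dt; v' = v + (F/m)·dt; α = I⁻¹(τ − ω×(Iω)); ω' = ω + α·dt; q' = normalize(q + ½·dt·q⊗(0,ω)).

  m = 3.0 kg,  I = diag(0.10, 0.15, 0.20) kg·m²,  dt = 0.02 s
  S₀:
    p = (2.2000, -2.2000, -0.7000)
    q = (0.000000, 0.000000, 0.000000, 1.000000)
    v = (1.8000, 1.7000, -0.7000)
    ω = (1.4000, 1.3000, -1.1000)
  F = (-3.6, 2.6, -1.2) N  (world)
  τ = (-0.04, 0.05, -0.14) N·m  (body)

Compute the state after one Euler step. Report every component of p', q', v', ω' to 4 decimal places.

p' = (2.2360, -2.1660, -0.7140)
q' = (0.0110, -0.0130, 0.0140, 0.9998)
v' = (1.7760, 1.7173, -0.7080)
ω' = (1.4063, 1.2861, -1.1231)

p' = p + v·dt = (2.2360, -2.1660, -0.7140)
v' = v + a·dt = (1.7760, 1.7173, -0.7080)
angular accel α = (0.3150, -0.6933, -1.1550)
ω + α·dt = (1.4063, 1.2861, -1.1231)
q⊗(0,ω) = (1.1000000, -1.3000000, 1.4000000, 0.0000000)
updated quaternion q' = (0.0110, -0.0130, 0.0140, 0.9998)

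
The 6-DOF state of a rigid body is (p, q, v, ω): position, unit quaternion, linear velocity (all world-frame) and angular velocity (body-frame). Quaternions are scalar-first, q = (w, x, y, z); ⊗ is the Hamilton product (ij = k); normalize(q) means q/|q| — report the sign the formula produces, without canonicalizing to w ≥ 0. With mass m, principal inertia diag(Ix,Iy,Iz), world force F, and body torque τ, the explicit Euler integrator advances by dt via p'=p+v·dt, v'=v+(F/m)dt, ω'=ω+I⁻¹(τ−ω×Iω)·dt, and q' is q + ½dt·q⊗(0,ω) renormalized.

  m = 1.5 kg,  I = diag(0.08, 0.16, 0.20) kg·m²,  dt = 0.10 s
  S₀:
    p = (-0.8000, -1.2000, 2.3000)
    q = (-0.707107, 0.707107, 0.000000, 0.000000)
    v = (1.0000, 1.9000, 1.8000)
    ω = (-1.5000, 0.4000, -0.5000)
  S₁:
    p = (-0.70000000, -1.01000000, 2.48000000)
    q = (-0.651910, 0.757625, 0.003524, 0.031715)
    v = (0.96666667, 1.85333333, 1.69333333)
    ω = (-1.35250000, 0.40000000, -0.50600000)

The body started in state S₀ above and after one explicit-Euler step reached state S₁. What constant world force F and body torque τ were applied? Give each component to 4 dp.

Δω = ω₁−ω₀ = (0.14750000, 0.00000000, -0.00600000)
gyro term ω₀×Iω₀ = (-0.0080, -0.0900, -0.0480)
I·α + gyro = (0.1100, -0.0900, -0.0600)
Δv = v₁−v₀ = (-0.03333333, -0.04666667, -0.10666667)
applied force F = (-0.5000, -0.7000, -1.6000)

F = (-0.5000, -0.7000, -1.6000)
τ = (0.1100, -0.0900, -0.0600)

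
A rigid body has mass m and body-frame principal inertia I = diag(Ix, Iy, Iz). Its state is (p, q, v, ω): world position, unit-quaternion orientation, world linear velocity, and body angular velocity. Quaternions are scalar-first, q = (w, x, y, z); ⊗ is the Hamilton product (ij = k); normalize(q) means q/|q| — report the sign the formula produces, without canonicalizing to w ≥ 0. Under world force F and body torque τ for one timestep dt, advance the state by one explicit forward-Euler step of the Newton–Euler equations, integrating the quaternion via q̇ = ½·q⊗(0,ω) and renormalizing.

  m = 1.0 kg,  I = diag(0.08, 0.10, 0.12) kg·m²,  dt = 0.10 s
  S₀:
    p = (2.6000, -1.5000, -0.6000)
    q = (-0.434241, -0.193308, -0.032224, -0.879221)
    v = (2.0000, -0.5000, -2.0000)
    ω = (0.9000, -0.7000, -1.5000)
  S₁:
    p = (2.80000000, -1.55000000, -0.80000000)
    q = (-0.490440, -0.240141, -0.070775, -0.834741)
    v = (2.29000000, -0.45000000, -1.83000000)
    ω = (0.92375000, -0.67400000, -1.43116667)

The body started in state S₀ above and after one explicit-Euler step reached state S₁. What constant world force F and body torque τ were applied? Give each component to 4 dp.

velocity change Δv = (0.29000000, 0.05000000, 0.17000000)
m·(v₁−v₀)/dt = (2.9000, 0.5000, 1.7000)
Δω = ω₁−ω₀ = (0.02375000, 0.02600000, 0.06883333)
gyro term ω₀×Iω₀ = (0.0210, 0.0540, -0.0126)
applied torque τ = (0.0400, 0.0800, 0.0700)

F = (2.9000, 0.5000, 1.7000)
τ = (0.0400, 0.0800, 0.0700)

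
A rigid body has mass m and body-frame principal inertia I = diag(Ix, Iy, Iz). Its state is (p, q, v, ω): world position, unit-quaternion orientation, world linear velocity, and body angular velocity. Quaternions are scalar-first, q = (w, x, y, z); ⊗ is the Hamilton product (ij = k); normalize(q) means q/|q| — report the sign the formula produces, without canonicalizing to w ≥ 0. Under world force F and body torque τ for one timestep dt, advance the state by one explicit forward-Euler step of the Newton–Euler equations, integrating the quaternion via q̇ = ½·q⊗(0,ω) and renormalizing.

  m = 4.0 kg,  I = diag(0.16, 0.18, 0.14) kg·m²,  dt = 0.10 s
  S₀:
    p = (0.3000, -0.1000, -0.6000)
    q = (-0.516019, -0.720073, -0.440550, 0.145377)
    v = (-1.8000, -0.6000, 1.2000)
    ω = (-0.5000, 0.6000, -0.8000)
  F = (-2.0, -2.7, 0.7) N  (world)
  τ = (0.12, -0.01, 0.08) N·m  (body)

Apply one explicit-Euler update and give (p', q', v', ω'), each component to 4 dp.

a = F/m = (-0.5000, -0.6750, 0.1750)
new position p' = (0.1200, -0.1600, -0.4800)
v + (F/m)dt = (-1.8500, -0.6675, 1.2175)
(τ − ω×Iω)/I = (0.6300, -0.1000, 0.6143)
ω + α·dt = (-0.4370, 0.5900, -0.7386)
2q̇ = q⊗(0,ω) = (0.0205951, 0.5232233, -0.9583583, -0.2395036)
q + ½dt·q⊗(0,ω), renormalized = (-0.5142, -0.6928, -0.4877, 0.1332)

p' = (0.1200, -0.1600, -0.4800)
q' = (-0.5142, -0.6928, -0.4877, 0.1332)
v' = (-1.8500, -0.6675, 1.2175)
ω' = (-0.4370, 0.5900, -0.7386)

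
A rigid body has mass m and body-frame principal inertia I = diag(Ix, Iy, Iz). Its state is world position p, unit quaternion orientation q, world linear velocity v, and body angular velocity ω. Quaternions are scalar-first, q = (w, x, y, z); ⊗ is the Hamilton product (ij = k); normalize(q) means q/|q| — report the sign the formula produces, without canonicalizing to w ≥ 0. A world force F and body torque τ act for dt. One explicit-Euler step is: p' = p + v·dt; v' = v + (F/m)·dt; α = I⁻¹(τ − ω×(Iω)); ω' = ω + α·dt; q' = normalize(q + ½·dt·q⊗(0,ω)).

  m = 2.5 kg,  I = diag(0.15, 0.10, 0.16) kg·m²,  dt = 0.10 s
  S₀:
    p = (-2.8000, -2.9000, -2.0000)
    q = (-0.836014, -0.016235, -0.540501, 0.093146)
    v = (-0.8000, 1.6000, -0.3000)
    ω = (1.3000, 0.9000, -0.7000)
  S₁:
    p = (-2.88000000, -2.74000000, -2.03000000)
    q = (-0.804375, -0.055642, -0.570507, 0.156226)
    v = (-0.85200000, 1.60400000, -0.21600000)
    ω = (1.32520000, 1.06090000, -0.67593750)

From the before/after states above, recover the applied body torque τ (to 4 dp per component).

τ = (0.0000, 0.1700, -0.0200)

Δω = ω₁−ω₀ = (0.02520000, 0.16090000, 0.02406250)
applied torque τ = (0.0000, 0.1700, -0.0200)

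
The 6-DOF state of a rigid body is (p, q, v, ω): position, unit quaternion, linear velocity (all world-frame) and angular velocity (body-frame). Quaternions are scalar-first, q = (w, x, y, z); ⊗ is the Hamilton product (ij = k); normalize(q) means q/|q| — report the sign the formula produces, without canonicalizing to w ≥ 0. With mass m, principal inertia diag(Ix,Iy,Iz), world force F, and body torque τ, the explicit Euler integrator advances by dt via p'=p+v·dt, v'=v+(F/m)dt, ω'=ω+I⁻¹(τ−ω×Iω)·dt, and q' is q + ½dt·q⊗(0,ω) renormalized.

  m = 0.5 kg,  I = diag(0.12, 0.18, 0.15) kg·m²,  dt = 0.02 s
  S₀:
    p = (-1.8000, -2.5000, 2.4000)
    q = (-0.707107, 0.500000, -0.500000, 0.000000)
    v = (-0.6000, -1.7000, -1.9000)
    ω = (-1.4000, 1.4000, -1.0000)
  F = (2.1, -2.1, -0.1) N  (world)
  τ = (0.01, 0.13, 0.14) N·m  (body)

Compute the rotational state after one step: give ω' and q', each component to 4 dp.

gyro term ω×Iω = (0.0420, -0.0420, -0.1176)
(τ − ω×Iω)/I = (-0.2667, 0.9556, 1.7173)
ω' = ω + α·dt = (-1.4053, 1.4191, -0.9657)
q⊗(0,ω) = (1.4000000, 1.4899498, -0.4899498, 0.7071070)
updated quaternion q' = (-0.6929, 0.5148, -0.5048, 0.0071)

ω' = (-1.4053, 1.4191, -0.9657)
q' = (-0.6929, 0.5148, -0.5048, 0.0071)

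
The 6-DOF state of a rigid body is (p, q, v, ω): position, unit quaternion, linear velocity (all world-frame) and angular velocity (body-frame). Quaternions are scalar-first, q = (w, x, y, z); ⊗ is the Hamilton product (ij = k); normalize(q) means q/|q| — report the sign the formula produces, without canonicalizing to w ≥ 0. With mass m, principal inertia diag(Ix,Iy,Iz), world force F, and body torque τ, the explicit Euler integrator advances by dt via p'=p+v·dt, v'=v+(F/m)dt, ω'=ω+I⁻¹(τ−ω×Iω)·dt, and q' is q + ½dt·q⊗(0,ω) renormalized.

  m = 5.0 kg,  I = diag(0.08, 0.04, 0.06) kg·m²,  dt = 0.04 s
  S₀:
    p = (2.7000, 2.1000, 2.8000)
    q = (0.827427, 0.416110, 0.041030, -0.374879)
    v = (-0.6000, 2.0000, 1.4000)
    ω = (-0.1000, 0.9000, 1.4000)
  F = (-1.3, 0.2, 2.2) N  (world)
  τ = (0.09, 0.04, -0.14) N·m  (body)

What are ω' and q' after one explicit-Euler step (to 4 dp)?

ω' = (-0.0676, 0.9428, 1.3043)
q' = (0.8376, 0.4221, 0.0450, -0.3439)

angular accel α = (0.8100, 1.0700, -2.3933)
ω + α·dt = (-0.0676, 0.9428, 1.3043)
q⊗(0,ω) = (0.5295146, 0.3120904, 0.1996182, 1.5369998)
updated quaternion q' = (0.8376, 0.4221, 0.0450, -0.3439)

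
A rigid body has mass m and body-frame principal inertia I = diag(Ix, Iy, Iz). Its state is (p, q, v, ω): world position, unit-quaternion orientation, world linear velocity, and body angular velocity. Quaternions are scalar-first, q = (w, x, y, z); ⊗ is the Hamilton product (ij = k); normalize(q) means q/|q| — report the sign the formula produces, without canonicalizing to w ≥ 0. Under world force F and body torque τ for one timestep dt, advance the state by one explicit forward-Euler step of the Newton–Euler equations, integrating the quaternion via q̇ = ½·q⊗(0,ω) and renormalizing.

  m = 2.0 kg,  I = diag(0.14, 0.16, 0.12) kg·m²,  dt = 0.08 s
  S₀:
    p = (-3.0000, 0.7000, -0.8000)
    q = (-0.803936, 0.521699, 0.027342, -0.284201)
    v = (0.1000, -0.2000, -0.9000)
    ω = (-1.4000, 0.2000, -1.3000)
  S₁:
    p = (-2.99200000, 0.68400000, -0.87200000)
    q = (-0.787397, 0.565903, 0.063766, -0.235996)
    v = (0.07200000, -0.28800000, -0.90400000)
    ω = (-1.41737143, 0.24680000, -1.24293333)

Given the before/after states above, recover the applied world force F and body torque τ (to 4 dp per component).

Δv = v₁−v₀ = (-0.02800000, -0.08800000, -0.00400000)
F = m·Δv/dt = (-0.7000, -2.2000, -0.1000)
ω₁ − ω₀ = (-0.01737143, 0.04680000, 0.05706667)
applied torque τ = (-0.0200, 0.1300, 0.0800)

F = (-0.7000, -2.2000, -0.1000)
τ = (-0.0200, 0.1300, 0.0800)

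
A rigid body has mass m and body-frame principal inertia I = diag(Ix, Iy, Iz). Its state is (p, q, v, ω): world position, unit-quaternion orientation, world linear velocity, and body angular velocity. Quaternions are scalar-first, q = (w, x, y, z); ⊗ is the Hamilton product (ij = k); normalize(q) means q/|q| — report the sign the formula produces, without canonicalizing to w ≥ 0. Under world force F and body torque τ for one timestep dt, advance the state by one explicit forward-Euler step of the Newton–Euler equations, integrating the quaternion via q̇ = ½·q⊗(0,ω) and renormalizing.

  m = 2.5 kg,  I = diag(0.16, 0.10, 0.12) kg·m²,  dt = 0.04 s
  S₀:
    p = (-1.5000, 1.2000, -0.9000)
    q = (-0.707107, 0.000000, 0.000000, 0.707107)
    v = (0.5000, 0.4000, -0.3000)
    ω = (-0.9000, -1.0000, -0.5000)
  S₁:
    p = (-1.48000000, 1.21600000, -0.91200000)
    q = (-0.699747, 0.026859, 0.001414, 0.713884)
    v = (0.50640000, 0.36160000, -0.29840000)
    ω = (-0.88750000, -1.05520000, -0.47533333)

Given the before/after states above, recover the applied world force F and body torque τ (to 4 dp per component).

Δω = ω₁−ω₀ = (0.01250000, -0.05520000, 0.02466667)
precession coupling = (0.0100, 0.0180, -0.0540)
I·α + gyro = (0.0600, -0.1200, 0.0200)
velocity change Δv = (0.00640000, -0.03840000, 0.00160000)
applied force F = (0.4000, -2.4000, 0.1000)

F = (0.4000, -2.4000, 0.1000)
τ = (0.0600, -0.1200, 0.0200)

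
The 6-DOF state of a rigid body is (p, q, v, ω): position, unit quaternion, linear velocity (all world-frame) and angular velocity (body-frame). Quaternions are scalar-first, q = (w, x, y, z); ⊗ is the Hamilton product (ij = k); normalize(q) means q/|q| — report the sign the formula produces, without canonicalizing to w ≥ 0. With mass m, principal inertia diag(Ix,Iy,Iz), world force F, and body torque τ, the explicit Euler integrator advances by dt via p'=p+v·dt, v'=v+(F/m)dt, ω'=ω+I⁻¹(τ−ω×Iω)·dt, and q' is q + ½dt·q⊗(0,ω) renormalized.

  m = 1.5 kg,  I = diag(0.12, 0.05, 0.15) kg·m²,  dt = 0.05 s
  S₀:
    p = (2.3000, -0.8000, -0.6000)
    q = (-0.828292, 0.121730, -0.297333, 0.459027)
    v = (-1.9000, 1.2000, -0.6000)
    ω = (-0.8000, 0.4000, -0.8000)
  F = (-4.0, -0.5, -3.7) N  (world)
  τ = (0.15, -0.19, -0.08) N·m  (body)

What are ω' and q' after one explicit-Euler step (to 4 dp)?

ω' = (-0.7242, 0.2292, -0.8341)
q' = (-0.8133, 0.1396, -0.3122, 0.4707)

precession coupling ω×(Iω) = (-0.0320, -0.0192, 0.0224)
angular accel α = (1.5167, -3.4160, -0.6827)
ω + α·dt = (-0.7242, 0.2292, -0.8341)
2q̇ = q⊗(0,ω) = (0.5835388, 0.7168892, -0.6011544, 0.4734592)
q + ½dt·q⊗(0,ω), renormalized = (-0.8133, 0.1396, -0.3122, 0.4707)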